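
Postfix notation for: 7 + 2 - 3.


Left to right (same or higher precedence on left)
Postfix: 7 2 + 3 -


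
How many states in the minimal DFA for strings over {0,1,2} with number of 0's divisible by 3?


Track (count of 0) mod 3: states 0..2, accept at 0
Minimal DFA: 3 states


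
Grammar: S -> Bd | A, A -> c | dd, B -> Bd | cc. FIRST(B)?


Per alternative of B: FIRST(Bd) = {c}; FIRST(cc) = {c}
FIRST(B) = {c}


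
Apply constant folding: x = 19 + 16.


19 + 16 = 35 at compile time
Optimized: x = 35


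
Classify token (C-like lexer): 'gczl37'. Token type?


Pattern: letter/underscore followed by alphanumerics, not a keyword
Type: IDENTIFIER


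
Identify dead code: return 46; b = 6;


statement follows a return and is unreachable
Dead: 'b = 6'


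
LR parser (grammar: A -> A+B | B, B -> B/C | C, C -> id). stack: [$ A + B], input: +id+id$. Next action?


handle 'A+B' on top; lookahead ∈ FOLLOW(A) = {+, $}
Action: reduce (A -> A+B)


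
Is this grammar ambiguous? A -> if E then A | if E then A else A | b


dangling else: 'if E then if E then b else b' parses two ways
Ambiguous


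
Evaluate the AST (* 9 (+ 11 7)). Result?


Evaluate inner: (+ 11 7) = 18
Evaluate root: (* 9 18) = 162
Result: 162


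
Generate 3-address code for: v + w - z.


Break into single-operator statements:
t1 = v + w
t2 = t1 - z


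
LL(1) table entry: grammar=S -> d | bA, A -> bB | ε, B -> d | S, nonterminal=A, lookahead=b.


For [A, b]: 'b' ∈ FIRST(bB)
Entry: A -> bB


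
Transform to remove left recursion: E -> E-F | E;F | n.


Left-recursive alternatives: E-F, E;F; non-recursive: n
Introduce E': E -> nE', E' -> -FE' | ;FE' | ε


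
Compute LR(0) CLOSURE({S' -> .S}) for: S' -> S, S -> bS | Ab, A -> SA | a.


Start: S' -> .S
For each item with dot before a nonterminal B, add B -> .γ for every B-production
Closure: [S' -> .S, S -> .bS, S -> .Ab, A -> .SA, A -> .a]


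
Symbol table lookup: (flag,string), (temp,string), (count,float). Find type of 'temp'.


Lookup 'temp' → type string


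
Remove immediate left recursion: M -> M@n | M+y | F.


Left-recursive alternatives: M@n, M+y; non-recursive: F
Introduce M': M -> FM', M' -> @nM' | +yM' | ε


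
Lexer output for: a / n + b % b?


Scan left to right, longest-match per lexeme
Tokens: ID(a), OP(/), ID(n), OP(+), ID(b), OP(%), ID(b)


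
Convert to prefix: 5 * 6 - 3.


left-to-right (same/higher precedence on left): tree is (- (* 5 6) 3)
Prefix: - * 5 6 3


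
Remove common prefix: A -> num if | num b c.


Common prefix: 'num'
Factored: A -> num A', A' -> if | b c


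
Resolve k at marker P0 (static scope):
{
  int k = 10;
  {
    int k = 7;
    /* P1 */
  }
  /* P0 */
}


k declared in the same block as P0
k = 10


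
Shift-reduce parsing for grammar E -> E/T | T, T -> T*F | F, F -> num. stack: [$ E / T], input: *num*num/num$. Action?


'*' can extend T; shift to build T -> T*F
Action: shift


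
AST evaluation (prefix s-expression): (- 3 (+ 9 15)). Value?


Evaluate inner: (+ 9 15) = 24
Evaluate root: (- 3 24) = -21
Result: -21


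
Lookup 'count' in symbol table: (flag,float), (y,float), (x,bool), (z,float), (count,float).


Lookup 'count' → type float


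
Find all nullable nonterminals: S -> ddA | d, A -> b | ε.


A nonterminal is nullable iff some alternative derives ε (directly, or every symbol in it is nullable)
Nullable: {A}


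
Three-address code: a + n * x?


Break into single-operator statements:
t1 = n * x
t2 = a + t1


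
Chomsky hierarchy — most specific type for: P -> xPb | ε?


Single nonterminal LHS, but x^n b^n is not regular
Classification: Type 2 (Context-Free)


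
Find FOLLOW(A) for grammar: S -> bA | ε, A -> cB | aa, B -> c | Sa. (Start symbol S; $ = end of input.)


$ ∈ FOLLOW(S). For each A -> αBβ: add FIRST(β)\{ε} to FOLLOW(B); if β nullable, add FOLLOW(A).
FOLLOW(A) = {$, a}


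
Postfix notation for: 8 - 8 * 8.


* has higher precedence, evaluate 8*8 first
Postfix: 8 8 8 * -


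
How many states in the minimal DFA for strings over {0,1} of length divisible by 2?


Track length mod 2: states 0..1, accept at 0
Minimal DFA: 2 states


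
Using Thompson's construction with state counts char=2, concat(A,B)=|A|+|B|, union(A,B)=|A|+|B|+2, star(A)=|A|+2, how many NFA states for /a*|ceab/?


Syntax tree has 5 char leaf(s), 1 union(s), 1 star(s)
chars contribute 5×2 = 10; each union adds +2; each star adds +2
Total: 10 + 2 + 2 = 14 states


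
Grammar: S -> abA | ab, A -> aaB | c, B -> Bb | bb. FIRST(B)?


Per alternative of B: FIRST(Bb) = {b}; FIRST(bb) = {b}
FIRST(B) = {b}


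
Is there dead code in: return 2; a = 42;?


statement follows a return and is unreachable
Dead: 'a = 42'


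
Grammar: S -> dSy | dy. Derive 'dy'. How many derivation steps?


Derivation: S => dy
Steps: 1


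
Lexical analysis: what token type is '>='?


Pattern: operator symbol
Type: OPERATOR


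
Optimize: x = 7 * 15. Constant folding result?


7 * 15 = 105 at compile time
Optimized: x = 105


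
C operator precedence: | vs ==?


'==' is equality (level 6); '|' is bitwise OR (level 3)
Higher level binds tighter
'==' has higher precedence than '|'


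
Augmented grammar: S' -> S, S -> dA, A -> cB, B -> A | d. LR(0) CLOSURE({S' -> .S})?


Start: S' -> .S
For each item with dot before a nonterminal B, add B -> .γ for every B-production
Closure: [S' -> .S, S -> .dA]


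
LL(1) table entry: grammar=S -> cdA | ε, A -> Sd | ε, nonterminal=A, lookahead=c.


For [A, c]: 'c' ∈ FIRST(Sd)
Entry: A -> Sd


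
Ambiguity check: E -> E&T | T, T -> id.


precedence layered via separate nonterminal T: deterministic
Unambiguous


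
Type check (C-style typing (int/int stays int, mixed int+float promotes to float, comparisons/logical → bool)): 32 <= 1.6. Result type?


Operand types: int <= float
Rule: comparison yields bool
Result type: bool


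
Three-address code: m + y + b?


Break into single-operator statements:
t1 = m + y
t2 = t1 + b


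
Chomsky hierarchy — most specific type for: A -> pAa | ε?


Single nonterminal LHS, but p^n a^n is not regular
Classification: Type 2 (Context-Free)


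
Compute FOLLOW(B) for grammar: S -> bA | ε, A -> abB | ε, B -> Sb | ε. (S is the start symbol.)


$ ∈ FOLLOW(S). For each A -> αBβ: add FIRST(β)\{ε} to FOLLOW(B); if β nullable, add FOLLOW(A).
FOLLOW(B) = {$, b}


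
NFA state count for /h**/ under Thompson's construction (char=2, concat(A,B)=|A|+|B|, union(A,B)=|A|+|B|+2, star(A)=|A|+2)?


Syntax tree has 1 char leaf(s), 0 union(s), 2 star(s)
chars contribute 1×2 = 2; each union adds +2; each star adds +2
Total: 2 + 0 + 4 = 6 states


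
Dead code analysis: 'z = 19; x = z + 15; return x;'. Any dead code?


z is read by x's definition; x is returned
No dead code


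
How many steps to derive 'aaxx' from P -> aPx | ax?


Derivation: P => aPx => aaxx
Steps: 2


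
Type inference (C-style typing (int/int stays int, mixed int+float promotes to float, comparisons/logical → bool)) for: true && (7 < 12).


Operand types: bool && bool
Rule: logical operators take bool operands and yield bool
Result type: bool


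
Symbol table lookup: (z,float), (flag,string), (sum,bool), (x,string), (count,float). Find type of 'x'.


Lookup 'x' → type string


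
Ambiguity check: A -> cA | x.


right-linear, alternatives start with distinct terminals 'c' vs 'x': unique leftmost derivation
Unambiguous


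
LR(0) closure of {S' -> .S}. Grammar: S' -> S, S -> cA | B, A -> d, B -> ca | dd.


Start: S' -> .S
For each item with dot before a nonterminal B, add B -> .γ for every B-production
Closure: [S' -> .S, S -> .cA, S -> .B, B -> .ca, B -> .dd]


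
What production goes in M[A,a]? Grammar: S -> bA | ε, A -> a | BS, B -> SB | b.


For [A, a]: 'a' ∈ FIRST(a)
Entry: A -> a


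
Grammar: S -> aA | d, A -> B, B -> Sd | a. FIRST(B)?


Per alternative of B: FIRST(Sd) = {a, d}; FIRST(a) = {a}
FIRST(B) = {a, d}


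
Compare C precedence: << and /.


'/' is multiplicative (level 10); '<<' is shift (level 8)
Higher level binds tighter
'/' has higher precedence than '<<'


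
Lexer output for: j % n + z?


Scan left to right, longest-match per lexeme
Tokens: ID(j), OP(%), ID(n), OP(+), ID(z)


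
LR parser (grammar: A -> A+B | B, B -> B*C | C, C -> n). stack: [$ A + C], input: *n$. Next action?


'C' (not preceded by B*) is the handle for B -> C
Action: reduce (B -> C)


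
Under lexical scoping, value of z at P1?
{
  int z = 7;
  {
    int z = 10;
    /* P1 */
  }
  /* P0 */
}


z declared in the same block as P1
z = 10


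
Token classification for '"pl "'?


Pattern: double-quoted sequence
Type: STRING_LITERAL


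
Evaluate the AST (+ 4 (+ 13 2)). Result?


Evaluate inner: (+ 13 2) = 15
Evaluate root: (+ 4 15) = 19
Result: 19


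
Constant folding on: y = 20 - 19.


20 - 19 = 1 at compile time
Optimized: y = 1


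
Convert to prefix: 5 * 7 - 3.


left-to-right (same/higher precedence on left): tree is (- (* 5 7) 3)
Prefix: - * 5 7 3


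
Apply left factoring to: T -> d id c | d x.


Common prefix: 'd'
Factored: T -> d T', T' -> id c | x


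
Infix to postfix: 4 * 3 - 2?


Left to right (same or higher precedence on left)
Postfix: 4 3 * 2 -


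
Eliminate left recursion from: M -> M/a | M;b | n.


Left-recursive alternatives: M/a, M;b; non-recursive: n
Introduce M': M -> nM', M' -> /aM' | ;bM' | ε


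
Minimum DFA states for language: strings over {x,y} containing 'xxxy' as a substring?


KMP-style automaton: 4 progress states + 1 absorbing accept = 5
Minimal DFA: 5 states


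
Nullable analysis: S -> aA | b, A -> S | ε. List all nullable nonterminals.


A nonterminal is nullable iff some alternative derives ε (directly, or every symbol in it is nullable)
Nullable: {A}


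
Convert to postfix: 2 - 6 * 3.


* has higher precedence, evaluate 6*3 first
Postfix: 2 6 3 * -


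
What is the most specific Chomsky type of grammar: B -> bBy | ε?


Single nonterminal LHS, but b^n y^n is not regular
Classification: Type 2 (Context-Free)


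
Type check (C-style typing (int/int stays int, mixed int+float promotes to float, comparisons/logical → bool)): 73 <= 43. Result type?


Operand types: int <= int
Rule: comparison yields bool
Result type: bool


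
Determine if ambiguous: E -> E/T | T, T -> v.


precedence layered via separate nonterminal T: deterministic
Unambiguous


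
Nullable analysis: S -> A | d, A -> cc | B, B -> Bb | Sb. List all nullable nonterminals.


A nonterminal is nullable iff some alternative derives ε (directly, or every symbol in it is nullable)
Nullable: {}


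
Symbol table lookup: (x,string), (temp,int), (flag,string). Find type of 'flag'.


Lookup 'flag' → type string


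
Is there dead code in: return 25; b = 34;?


statement follows a return and is unreachable
Dead: 'b = 34'


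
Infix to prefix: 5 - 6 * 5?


'*' binds tighter: tree is (- 5 (* 6 5))
Prefix: - 5 * 6 5


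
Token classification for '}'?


Pattern: delimiter/punctuation
Type: PUNCTUATION


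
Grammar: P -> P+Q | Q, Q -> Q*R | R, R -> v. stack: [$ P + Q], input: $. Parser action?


handle 'P+Q' on top; lookahead ∈ FOLLOW(P) = {+, $}
Action: reduce (P -> P+Q)


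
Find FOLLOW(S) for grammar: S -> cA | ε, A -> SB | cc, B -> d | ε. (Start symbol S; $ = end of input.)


$ ∈ FOLLOW(S). For each A -> αBβ: add FIRST(β)\{ε} to FOLLOW(B); if β nullable, add FOLLOW(A).
FOLLOW(S) = {$, d}


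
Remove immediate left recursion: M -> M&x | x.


Left-recursive alternatives: M&x; non-recursive: x
Introduce M': M -> xM', M' -> &xM' | ε


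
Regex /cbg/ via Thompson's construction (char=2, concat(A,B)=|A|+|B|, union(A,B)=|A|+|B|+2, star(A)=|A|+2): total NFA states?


Syntax tree has 3 char leaf(s), 0 union(s), 0 star(s)
chars contribute 3×2 = 6; each union adds +2; each star adds +2
Total: 6 + 0 + 0 = 6 states


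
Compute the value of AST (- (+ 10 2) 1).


Evaluate inner: (+ 10 2) = 12
Evaluate root: (- 12 1) = 11
Result: 11


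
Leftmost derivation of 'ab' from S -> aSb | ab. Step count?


Derivation: S => ab
Steps: 1


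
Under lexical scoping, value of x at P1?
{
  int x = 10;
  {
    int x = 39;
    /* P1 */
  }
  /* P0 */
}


x declared in the same block as P1
x = 39


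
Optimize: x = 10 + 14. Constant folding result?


10 + 14 = 24 at compile time
Optimized: x = 24


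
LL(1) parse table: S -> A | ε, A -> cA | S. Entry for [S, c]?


For [S, c]: 'c' ∈ FIRST(A)
Entry: S -> A


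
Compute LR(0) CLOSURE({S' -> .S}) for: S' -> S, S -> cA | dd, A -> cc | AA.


Start: S' -> .S
For each item with dot before a nonterminal B, add B -> .γ for every B-production
Closure: [S' -> .S, S -> .cA, S -> .dd]


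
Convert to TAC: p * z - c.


Break into single-operator statements:
t1 = p * z
t2 = t1 - c


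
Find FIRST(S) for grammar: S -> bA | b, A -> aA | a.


Per alternative of S: FIRST(bA) = {b}; FIRST(b) = {b}
FIRST(S) = {b}


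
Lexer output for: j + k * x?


Scan left to right, longest-match per lexeme
Tokens: ID(j), OP(+), ID(k), OP(*), ID(x)


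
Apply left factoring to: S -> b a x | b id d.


Common prefix: 'b'
Factored: S -> b S', S' -> a x | id d


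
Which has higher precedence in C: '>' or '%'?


'%' is multiplicative (level 10); '>' is relational (level 7)
Higher level binds tighter
'%' has higher precedence than '>'


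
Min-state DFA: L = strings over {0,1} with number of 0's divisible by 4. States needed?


Track (count of 0) mod 4: states 0..3, accept at 0
Minimal DFA: 4 states


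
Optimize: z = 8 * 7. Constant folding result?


8 * 7 = 56 at compile time
Optimized: z = 56


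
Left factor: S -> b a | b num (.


Common prefix: 'b'
Factored: S -> b S', S' -> a | num (


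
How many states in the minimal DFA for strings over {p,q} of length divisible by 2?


Track length mod 2: states 0..1, accept at 0
Minimal DFA: 2 states


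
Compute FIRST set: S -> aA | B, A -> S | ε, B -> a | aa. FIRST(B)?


Per alternative of B: FIRST(a) = {a}; FIRST(aa) = {a}
FIRST(B) = {a}


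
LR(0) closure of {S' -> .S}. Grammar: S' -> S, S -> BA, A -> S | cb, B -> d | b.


Start: S' -> .S
For each item with dot before a nonterminal B, add B -> .γ for every B-production
Closure: [S' -> .S, S -> .BA, B -> .d, B -> .b]


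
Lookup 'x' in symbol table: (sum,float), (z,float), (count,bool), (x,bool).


Lookup 'x' → type bool


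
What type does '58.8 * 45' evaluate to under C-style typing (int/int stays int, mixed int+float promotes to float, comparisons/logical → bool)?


Operand types: float * int
Rule: mixed int/float promotes to float; int/int stays int
Result type: float


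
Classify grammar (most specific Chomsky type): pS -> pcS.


LHS has context (more than one symbol) and |LHS| ≤ |RHS|
Classification: Type 1 (Context-Sensitive)


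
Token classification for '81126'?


Pattern: digits only
Type: INTEGER_LITERAL


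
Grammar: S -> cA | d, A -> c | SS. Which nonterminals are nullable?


A nonterminal is nullable iff some alternative derives ε (directly, or every symbol in it is nullable)
Nullable: {}


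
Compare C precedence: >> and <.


'>>' is shift (level 8); '<' is relational (level 7)
Higher level binds tighter
'>>' has higher precedence than '<'


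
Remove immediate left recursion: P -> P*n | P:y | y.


Left-recursive alternatives: P*n, P:y; non-recursive: y
Introduce P': P -> yP', P' -> *nP' | :yP' | ε


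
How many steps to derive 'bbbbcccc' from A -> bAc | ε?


Derivation: A => bAc => bbAcc => bbbAccc => bbbbAcccc => bbbbcccc
Steps: 5


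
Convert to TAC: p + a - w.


Break into single-operator statements:
t1 = p + a
t2 = t1 - w


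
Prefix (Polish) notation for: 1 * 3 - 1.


left-to-right (same/higher precedence on left): tree is (- (* 1 3) 1)
Prefix: - * 1 3 1


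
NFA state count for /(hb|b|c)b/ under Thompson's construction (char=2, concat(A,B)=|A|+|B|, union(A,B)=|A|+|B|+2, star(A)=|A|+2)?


Syntax tree has 5 char leaf(s), 2 union(s), 0 star(s)
chars contribute 5×2 = 10; each union adds +2; each star adds +2
Total: 10 + 4 + 0 = 14 states


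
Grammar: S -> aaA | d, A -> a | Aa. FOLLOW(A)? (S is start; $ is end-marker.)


$ ∈ FOLLOW(S). For each A -> αBβ: add FIRST(β)\{ε} to FOLLOW(B); if β nullable, add FOLLOW(A).
FOLLOW(A) = {$, a}


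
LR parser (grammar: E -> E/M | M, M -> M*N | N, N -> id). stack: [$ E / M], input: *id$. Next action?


'*' can extend M; shift to build M -> M*N
Action: shift


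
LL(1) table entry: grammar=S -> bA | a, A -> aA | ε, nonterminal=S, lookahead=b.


For [S, b]: 'b' ∈ FIRST(bA)
Entry: S -> bA


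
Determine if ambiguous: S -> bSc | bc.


balanced b^n…c^n: each string has a unique parse
Unambiguous


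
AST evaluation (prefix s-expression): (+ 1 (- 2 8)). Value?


Evaluate inner: (- 2 8) = -6
Evaluate root: (+ 1 -6) = -5
Result: -5


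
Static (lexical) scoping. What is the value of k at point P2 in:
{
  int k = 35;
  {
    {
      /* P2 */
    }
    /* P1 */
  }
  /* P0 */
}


P2's block does not declare k; resolves to the enclosing declaration at depth 0
k = 35


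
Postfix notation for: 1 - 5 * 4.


* has higher precedence, evaluate 5*4 first
Postfix: 1 5 4 * -


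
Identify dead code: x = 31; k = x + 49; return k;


x is read by k's definition; k is returned
No dead code


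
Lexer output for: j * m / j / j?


Scan left to right, longest-match per lexeme
Tokens: ID(j), OP(*), ID(m), OP(/), ID(j), OP(/), ID(j)


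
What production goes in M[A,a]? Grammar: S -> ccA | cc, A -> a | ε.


For [A, a]: 'a' ∈ FIRST(a)
Entry: A -> a


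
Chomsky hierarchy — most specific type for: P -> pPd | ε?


Single nonterminal LHS, but p^n d^n is not regular
Classification: Type 2 (Context-Free)


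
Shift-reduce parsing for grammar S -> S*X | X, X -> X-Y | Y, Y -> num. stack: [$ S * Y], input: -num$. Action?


'Y' (not preceded by X-) is the handle for X -> Y
Action: reduce (X -> Y)


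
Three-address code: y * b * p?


Break into single-operator statements:
t1 = y * b
t2 = t1 * p


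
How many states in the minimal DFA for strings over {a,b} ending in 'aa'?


Track the longest suffix of input matching a prefix of 'aa': 3 classes (prefixes of length 0..2)
Minimal DFA: 3 states


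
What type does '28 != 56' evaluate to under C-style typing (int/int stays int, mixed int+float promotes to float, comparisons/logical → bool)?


Operand types: int != int
Rule: comparison yields bool
Result type: bool


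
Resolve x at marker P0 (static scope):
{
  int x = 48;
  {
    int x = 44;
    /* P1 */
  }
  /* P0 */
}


x declared in the same block as P0
x = 48


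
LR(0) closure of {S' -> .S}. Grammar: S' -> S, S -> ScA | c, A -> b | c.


Start: S' -> .S
For each item with dot before a nonterminal B, add B -> .γ for every B-production
Closure: [S' -> .S, S -> .ScA, S -> .c]


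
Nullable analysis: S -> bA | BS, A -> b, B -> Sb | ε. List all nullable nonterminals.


A nonterminal is nullable iff some alternative derives ε (directly, or every symbol in it is nullable)
Nullable: {B}


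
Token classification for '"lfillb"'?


Pattern: double-quoted sequence
Type: STRING_LITERAL


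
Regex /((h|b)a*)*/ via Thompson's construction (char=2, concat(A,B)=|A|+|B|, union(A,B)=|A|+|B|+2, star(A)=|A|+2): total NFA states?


Syntax tree has 3 char leaf(s), 1 union(s), 2 star(s)
chars contribute 3×2 = 6; each union adds +2; each star adds +2
Total: 6 + 2 + 4 = 12 states


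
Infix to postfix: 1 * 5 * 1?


Left to right (same or higher precedence on left)
Postfix: 1 5 * 1 *


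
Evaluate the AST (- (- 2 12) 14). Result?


Evaluate inner: (- 2 12) = -10
Evaluate root: (- -10 14) = -24
Result: -24


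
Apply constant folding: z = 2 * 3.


2 * 3 = 6 at compile time
Optimized: z = 6


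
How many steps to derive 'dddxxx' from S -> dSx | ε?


Derivation: S => dSx => ddSxx => dddSxxx => dddxxx
Steps: 4


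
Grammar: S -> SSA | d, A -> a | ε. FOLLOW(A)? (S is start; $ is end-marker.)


$ ∈ FOLLOW(S). For each A -> αBβ: add FIRST(β)\{ε} to FOLLOW(B); if β nullable, add FOLLOW(A).
FOLLOW(A) = {$, a, d}


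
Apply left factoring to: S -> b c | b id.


Common prefix: 'b'
Factored: S -> b S', S' -> c | id


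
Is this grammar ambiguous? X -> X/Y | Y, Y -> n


precedence layered via separate nonterminal Y: deterministic
Unambiguous


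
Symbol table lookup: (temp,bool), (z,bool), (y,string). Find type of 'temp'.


Lookup 'temp' → type bool


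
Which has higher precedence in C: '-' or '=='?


'-' is additive (level 9); '==' is equality (level 6)
Higher level binds tighter
'-' has higher precedence than '=='


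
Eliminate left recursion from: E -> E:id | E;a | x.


Left-recursive alternatives: E:id, E;a; non-recursive: x
Introduce E': E -> xE', E' -> :idE' | ;aE' | ε


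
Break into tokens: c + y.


Scan left to right, longest-match per lexeme
Tokens: ID(c), OP(+), ID(y)


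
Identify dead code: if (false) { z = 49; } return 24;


condition is constant false, so the whole block is unreachable
Dead: 'if (false) { z = 49; }'


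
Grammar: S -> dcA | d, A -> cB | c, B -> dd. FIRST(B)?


Per alternative of B: FIRST(dd) = {d}
FIRST(B) = {d}


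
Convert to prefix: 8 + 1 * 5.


'*' binds tighter: tree is (+ 8 (* 1 5))
Prefix: + 8 * 1 5


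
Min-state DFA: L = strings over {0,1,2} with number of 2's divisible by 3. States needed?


Track (count of 2) mod 3: states 0..2, accept at 0
Minimal DFA: 3 states


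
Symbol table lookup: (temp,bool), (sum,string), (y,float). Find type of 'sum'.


Lookup 'sum' → type string


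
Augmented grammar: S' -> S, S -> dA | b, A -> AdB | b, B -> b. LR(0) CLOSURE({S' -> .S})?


Start: S' -> .S
For each item with dot before a nonterminal B, add B -> .γ for every B-production
Closure: [S' -> .S, S -> .dA, S -> .b]


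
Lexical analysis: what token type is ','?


Pattern: delimiter/punctuation
Type: PUNCTUATION


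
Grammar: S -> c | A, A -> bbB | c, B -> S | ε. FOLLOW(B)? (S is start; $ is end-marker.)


$ ∈ FOLLOW(S). For each A -> αBβ: add FIRST(β)\{ε} to FOLLOW(B); if β nullable, add FOLLOW(A).
FOLLOW(B) = {$}


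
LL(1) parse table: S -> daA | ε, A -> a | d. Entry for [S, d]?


For [S, d]: 'd' ∈ FIRST(daA)
Entry: S -> daA


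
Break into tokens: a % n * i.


Scan left to right, longest-match per lexeme
Tokens: ID(a), OP(%), ID(n), OP(*), ID(i)


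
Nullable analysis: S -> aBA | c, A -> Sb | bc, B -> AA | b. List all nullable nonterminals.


A nonterminal is nullable iff some alternative derives ε (directly, or every symbol in it is nullable)
Nullable: {}


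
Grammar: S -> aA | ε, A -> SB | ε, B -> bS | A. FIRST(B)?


Per alternative of B: FIRST(bS) = {b}; FIRST(A) = {a, b, ε}
FIRST(B) = {a, b, ε}


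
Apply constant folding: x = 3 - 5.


3 - 5 = -2 at compile time
Optimized: x = -2


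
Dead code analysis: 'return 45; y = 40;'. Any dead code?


statement follows a return and is unreachable
Dead: 'y = 40'


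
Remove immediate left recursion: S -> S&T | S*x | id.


Left-recursive alternatives: S&T, S*x; non-recursive: id
Introduce S': S -> idS', S' -> &TS' | *xS' | ε


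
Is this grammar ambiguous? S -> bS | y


right-linear, alternatives start with distinct terminals 'b' vs 'y': unique leftmost derivation
Unambiguous


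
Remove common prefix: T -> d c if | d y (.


Common prefix: 'd'
Factored: T -> d T', T' -> c if | y (


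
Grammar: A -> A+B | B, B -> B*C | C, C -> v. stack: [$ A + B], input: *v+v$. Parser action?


'*' can extend B; shift to build B -> B*C
Action: shift


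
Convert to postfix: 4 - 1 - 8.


Left to right (same or higher precedence on left)
Postfix: 4 1 - 8 -


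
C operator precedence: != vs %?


'%' is multiplicative (level 10); '!=' is equality (level 6)
Higher level binds tighter
'%' has higher precedence than '!='


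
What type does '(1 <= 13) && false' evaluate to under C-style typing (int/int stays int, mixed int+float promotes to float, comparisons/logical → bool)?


Operand types: bool && bool
Rule: logical operators take bool operands and yield bool
Result type: bool


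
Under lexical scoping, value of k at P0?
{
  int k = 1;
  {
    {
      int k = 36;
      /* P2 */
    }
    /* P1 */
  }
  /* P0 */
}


k declared in the same block as P0
k = 1


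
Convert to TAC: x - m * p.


Break into single-operator statements:
t1 = m * p
t2 = x - t1


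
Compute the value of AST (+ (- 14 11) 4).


Evaluate inner: (- 14 11) = 3
Evaluate root: (+ 3 4) = 7
Result: 7


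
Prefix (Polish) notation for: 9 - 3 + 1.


left-to-right (same/higher precedence on left): tree is (+ (- 9 3) 1)
Prefix: + - 9 3 1


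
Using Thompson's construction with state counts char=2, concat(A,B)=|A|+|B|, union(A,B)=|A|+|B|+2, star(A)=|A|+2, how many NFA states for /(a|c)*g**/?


Syntax tree has 3 char leaf(s), 1 union(s), 3 star(s)
chars contribute 3×2 = 6; each union adds +2; each star adds +2
Total: 6 + 2 + 6 = 14 states


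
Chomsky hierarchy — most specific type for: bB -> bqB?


LHS has context (more than one symbol) and |LHS| ≤ |RHS|
Classification: Type 1 (Context-Sensitive)


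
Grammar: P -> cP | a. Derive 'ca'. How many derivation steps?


Derivation: P => cP => ca
Steps: 2


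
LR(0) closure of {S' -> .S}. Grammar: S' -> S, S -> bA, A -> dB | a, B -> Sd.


Start: S' -> .S
For each item with dot before a nonterminal B, add B -> .γ for every B-production
Closure: [S' -> .S, S -> .bA]


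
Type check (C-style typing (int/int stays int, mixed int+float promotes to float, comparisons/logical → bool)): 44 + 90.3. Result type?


Operand types: int + float
Rule: mixed int/float promotes to float; int/int stays int
Result type: float


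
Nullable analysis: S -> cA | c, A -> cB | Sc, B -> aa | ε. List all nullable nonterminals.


A nonterminal is nullable iff some alternative derives ε (directly, or every symbol in it is nullable)
Nullable: {B}


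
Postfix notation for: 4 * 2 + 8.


Left to right (same or higher precedence on left)
Postfix: 4 2 * 8 +


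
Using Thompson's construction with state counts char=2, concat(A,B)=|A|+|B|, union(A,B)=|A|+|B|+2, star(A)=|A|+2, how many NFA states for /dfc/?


Syntax tree has 3 char leaf(s), 0 union(s), 0 star(s)
chars contribute 3×2 = 6; each union adds +2; each star adds +2
Total: 6 + 0 + 0 = 6 states


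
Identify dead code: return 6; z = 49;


statement follows a return and is unreachable
Dead: 'z = 49'


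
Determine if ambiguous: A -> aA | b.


right-linear, alternatives start with distinct terminals 'a' vs 'b': unique leftmost derivation
Unambiguous


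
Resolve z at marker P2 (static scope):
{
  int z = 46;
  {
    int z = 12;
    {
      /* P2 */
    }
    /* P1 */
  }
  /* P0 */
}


P2's block does not declare z; resolves to the enclosing declaration at depth 1
z = 12


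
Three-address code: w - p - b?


Break into single-operator statements:
t1 = w - p
t2 = t1 - b


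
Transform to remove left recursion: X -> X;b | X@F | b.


Left-recursive alternatives: X;b, X@F; non-recursive: b
Introduce X': X -> bX', X' -> ;bX' | @FX' | ε


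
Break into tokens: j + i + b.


Scan left to right, longest-match per lexeme
Tokens: ID(j), OP(+), ID(i), OP(+), ID(b)


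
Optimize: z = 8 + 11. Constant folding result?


8 + 11 = 19 at compile time
Optimized: z = 19


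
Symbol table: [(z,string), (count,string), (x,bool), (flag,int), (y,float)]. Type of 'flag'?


Lookup 'flag' → type int


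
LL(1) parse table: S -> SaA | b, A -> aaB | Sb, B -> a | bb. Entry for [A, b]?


For [A, b]: 'b' ∈ FIRST(Sb)
Entry: A -> Sb


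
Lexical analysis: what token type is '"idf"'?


Pattern: double-quoted sequence
Type: STRING_LITERAL


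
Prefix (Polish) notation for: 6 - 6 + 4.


left-to-right (same/higher precedence on left): tree is (+ (- 6 6) 4)
Prefix: + - 6 6 4


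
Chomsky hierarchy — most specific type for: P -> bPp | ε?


Single nonterminal LHS, but b^n p^n is not regular
Classification: Type 2 (Context-Free)


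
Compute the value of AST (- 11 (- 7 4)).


Evaluate inner: (- 7 4) = 3
Evaluate root: (- 11 3) = 8
Result: 8


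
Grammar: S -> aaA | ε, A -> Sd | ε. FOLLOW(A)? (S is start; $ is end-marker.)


$ ∈ FOLLOW(S). For each A -> αBβ: add FIRST(β)\{ε} to FOLLOW(B); if β nullable, add FOLLOW(A).
FOLLOW(A) = {$, d}


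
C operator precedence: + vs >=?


'+' is additive (level 9); '>=' is relational (level 7)
Higher level binds tighter
'+' has higher precedence than '>='


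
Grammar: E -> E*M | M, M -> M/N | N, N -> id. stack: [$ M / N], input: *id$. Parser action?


handle 'M/N' on top
Action: reduce (M -> M/N)


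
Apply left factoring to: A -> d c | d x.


Common prefix: 'd'
Factored: A -> d A', A' -> c | x


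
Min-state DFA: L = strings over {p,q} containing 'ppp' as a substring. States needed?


KMP-style automaton: 3 progress states + 1 absorbing accept = 4
Minimal DFA: 4 states


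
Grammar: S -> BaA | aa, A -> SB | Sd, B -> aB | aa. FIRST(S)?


Per alternative of S: FIRST(BaA) = {a}; FIRST(aa) = {a}
FIRST(S) = {a}


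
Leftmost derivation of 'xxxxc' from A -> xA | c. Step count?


Derivation: A => xA => xxA => xxxA => xxxxA => xxxxc
Steps: 5


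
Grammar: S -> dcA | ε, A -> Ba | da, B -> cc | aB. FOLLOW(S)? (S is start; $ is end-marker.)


$ ∈ FOLLOW(S). For each A -> αBβ: add FIRST(β)\{ε} to FOLLOW(B); if β nullable, add FOLLOW(A).
FOLLOW(S) = {$}


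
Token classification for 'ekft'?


Pattern: letter/underscore followed by alphanumerics, not a keyword
Type: IDENTIFIER


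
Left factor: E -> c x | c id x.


Common prefix: 'c'
Factored: E -> c E', E' -> x | id x


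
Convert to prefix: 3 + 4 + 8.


left-to-right (same/higher precedence on left): tree is (+ (+ 3 4) 8)
Prefix: + + 3 4 8


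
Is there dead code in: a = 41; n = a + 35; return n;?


a is read by n's definition; n is returned
No dead code


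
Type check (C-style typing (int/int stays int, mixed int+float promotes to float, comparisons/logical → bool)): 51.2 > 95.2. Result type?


Operand types: float > float
Rule: comparison yields bool
Result type: bool


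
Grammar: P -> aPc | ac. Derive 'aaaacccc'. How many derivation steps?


Derivation: P => aPc => aaPcc => aaaPccc => aaaacccc
Steps: 4


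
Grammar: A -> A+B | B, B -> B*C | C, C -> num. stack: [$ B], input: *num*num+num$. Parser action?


shift '*' to continue B -> B*C
Action: shift


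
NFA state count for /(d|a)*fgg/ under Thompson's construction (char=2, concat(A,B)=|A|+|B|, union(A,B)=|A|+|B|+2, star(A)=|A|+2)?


Syntax tree has 5 char leaf(s), 1 union(s), 1 star(s)
chars contribute 5×2 = 10; each union adds +2; each star adds +2
Total: 10 + 2 + 2 = 14 states


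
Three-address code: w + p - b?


Break into single-operator statements:
t1 = w + p
t2 = t1 - b


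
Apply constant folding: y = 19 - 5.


19 - 5 = 14 at compile time
Optimized: y = 14


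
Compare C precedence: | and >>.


'>>' is shift (level 8); '|' is bitwise OR (level 3)
Higher level binds tighter
'>>' has higher precedence than '|'


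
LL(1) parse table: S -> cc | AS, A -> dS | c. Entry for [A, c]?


For [A, c]: 'c' ∈ FIRST(c)
Entry: A -> c


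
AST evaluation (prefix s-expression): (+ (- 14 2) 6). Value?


Evaluate inner: (- 14 2) = 12
Evaluate root: (+ 12 6) = 18
Result: 18


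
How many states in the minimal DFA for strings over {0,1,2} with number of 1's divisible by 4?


Track (count of 1) mod 4: states 0..3, accept at 0
Minimal DFA: 4 states


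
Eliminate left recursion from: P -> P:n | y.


Left-recursive alternatives: P:n; non-recursive: y
Introduce P': P -> yP', P' -> :nP' | ε


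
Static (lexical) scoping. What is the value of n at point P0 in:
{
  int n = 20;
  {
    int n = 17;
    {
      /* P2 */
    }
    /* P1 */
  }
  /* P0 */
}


n declared in the same block as P0
n = 20


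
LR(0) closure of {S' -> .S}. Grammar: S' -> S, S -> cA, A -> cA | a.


Start: S' -> .S
For each item with dot before a nonterminal B, add B -> .γ for every B-production
Closure: [S' -> .S, S -> .cA]


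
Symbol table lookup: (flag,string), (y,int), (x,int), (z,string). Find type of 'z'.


Lookup 'z' → type string


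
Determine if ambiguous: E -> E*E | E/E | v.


'v*v/v' has two parse trees (no precedence encoded between * and /)
Ambiguous


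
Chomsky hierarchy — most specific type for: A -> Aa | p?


Left-linear: every RHS is a terminal or one nonterminal followed by a terminal
Classification: Type 3 (Regular)


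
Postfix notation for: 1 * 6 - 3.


Left to right (same or higher precedence on left)
Postfix: 1 6 * 3 -


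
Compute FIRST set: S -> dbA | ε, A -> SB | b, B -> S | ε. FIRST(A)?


Per alternative of A: FIRST(SB) = {d, ε}; FIRST(b) = {b}
FIRST(A) = {b, d, ε}


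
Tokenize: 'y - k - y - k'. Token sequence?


Scan left to right, longest-match per lexeme
Tokens: ID(y), OP(-), ID(k), OP(-), ID(y), OP(-), ID(k)


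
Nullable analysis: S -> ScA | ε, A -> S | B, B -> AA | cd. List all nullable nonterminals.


A nonterminal is nullable iff some alternative derives ε (directly, or every symbol in it is nullable)
Nullable: {A, B, S}


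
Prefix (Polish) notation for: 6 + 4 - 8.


left-to-right (same/higher precedence on left): tree is (- (+ 6 4) 8)
Prefix: - + 6 4 8


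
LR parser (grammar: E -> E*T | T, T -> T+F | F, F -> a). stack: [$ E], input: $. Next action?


start symbol E on stack, input exhausted
Action: accept


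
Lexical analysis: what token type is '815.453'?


Pattern: digits with a decimal point
Type: FLOAT_LITERAL


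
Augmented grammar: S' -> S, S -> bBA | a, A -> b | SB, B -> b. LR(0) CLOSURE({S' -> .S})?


Start: S' -> .S
For each item with dot before a nonterminal B, add B -> .γ for every B-production
Closure: [S' -> .S, S -> .bBA, S -> .a]


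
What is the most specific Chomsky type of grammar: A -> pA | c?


Right-linear: every RHS is a terminal or a terminal followed by one nonterminal
Classification: Type 3 (Regular)


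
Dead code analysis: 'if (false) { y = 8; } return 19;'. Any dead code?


condition is constant false, so the whole block is unreachable
Dead: 'if (false) { y = 8; }'


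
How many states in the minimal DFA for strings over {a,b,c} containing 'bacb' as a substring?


KMP-style automaton: 4 progress states + 1 absorbing accept = 5
Minimal DFA: 5 states


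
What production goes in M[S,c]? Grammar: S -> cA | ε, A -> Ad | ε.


For [S, c]: 'c' ∈ FIRST(cA)
Entry: S -> cA


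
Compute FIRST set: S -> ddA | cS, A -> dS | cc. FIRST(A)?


Per alternative of A: FIRST(dS) = {d}; FIRST(cc) = {c}
FIRST(A) = {c, d}


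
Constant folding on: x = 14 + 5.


14 + 5 = 19 at compile time
Optimized: x = 19


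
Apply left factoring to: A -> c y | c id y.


Common prefix: 'c'
Factored: A -> c A', A' -> y | id y


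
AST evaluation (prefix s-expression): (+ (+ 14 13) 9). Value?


Evaluate inner: (+ 14 13) = 27
Evaluate root: (+ 27 9) = 36
Result: 36


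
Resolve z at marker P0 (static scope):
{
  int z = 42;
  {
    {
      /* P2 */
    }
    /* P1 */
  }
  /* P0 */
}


z declared in the same block as P0
z = 42


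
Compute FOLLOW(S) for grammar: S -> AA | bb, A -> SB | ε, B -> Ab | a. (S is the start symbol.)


$ ∈ FOLLOW(S). For each A -> αBβ: add FIRST(β)\{ε} to FOLLOW(B); if β nullable, add FOLLOW(A).
FOLLOW(S) = {$, a, b}


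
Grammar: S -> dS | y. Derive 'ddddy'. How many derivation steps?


Derivation: S => dS => ddS => dddS => ddddS => ddddy
Steps: 5


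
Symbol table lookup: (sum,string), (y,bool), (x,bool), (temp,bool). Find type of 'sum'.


Lookup 'sum' → type string


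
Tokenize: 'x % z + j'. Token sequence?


Scan left to right, longest-match per lexeme
Tokens: ID(x), OP(%), ID(z), OP(+), ID(j)


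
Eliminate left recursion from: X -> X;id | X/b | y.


Left-recursive alternatives: X;id, X/b; non-recursive: y
Introduce X': X -> yX', X' -> ;idX' | /bX' | ε


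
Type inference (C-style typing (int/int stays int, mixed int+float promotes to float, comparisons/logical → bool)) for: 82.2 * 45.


Operand types: float * int
Rule: mixed int/float promotes to float; int/int stays int
Result type: float


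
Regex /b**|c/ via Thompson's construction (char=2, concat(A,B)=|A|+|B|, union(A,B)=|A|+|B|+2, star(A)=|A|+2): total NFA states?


Syntax tree has 2 char leaf(s), 1 union(s), 2 star(s)
chars contribute 2×2 = 4; each union adds +2; each star adds +2
Total: 4 + 2 + 4 = 10 states


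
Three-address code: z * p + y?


Break into single-operator statements:
t1 = z * p
t2 = t1 + y


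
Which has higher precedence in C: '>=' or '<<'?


'<<' is shift (level 8); '>=' is relational (level 7)
Higher level binds tighter
'<<' has higher precedence than '>='


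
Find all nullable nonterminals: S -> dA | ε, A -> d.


A nonterminal is nullable iff some alternative derives ε (directly, or every symbol in it is nullable)
Nullable: {S}


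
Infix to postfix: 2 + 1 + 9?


Left to right (same or higher precedence on left)
Postfix: 2 1 + 9 +


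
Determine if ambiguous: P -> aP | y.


right-linear, alternatives start with distinct terminals 'a' vs 'y': unique leftmost derivation
Unambiguous


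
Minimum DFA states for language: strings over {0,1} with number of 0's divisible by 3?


Track (count of 0) mod 3: states 0..2, accept at 0
Minimal DFA: 3 states


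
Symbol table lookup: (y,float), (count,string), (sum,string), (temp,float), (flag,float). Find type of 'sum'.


Lookup 'sum' → type string


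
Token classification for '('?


Pattern: delimiter/punctuation
Type: PUNCTUATION


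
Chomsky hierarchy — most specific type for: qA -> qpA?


LHS has context (more than one symbol) and |LHS| ≤ |RHS|
Classification: Type 1 (Context-Sensitive)


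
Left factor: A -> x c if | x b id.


Common prefix: 'x'
Factored: A -> x A', A' -> c if | b id


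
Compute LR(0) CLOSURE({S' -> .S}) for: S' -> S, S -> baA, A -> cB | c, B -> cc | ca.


Start: S' -> .S
For each item with dot before a nonterminal B, add B -> .γ for every B-production
Closure: [S' -> .S, S -> .baA]


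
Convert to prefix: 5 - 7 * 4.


'*' binds tighter: tree is (- 5 (* 7 4))
Prefix: - 5 * 7 4


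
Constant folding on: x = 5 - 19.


5 - 19 = -14 at compile time
Optimized: x = -14


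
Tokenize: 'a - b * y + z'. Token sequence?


Scan left to right, longest-match per lexeme
Tokens: ID(a), OP(-), ID(b), OP(*), ID(y), OP(+), ID(z)


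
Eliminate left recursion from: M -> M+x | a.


Left-recursive alternatives: M+x; non-recursive: a
Introduce M': M -> aM', M' -> +xM' | ε
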